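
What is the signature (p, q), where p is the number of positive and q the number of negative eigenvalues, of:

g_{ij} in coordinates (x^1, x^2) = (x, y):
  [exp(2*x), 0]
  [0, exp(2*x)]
The metric is diagonal, so its eigenvalues are the diagonal entries: exp(2*x), exp(2*x) (at a generic point, where coordinate-dependent entries are positive).
2 positive, 0 negative.
(2, 0) - Riemannian (positive definite)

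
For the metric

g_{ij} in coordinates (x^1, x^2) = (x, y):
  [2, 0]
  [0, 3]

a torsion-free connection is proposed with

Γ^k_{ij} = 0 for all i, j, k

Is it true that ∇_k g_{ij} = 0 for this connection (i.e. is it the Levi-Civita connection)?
Using ∇_k g_{ij} = ∂_k g_{ij} - Γ^m_{ki} g_{mj} - Γ^m_{kj} g_{im}:
e.g. ∇_x g_{xy} = (0) - (0) - (0) = 0
Every component ∇_k g_{ij} vanishes: the connection is metric compatible.
Yes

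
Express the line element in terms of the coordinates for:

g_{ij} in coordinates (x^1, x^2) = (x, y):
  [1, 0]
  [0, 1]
ds^2 = g_{ij} dx^i dx^j; only the non-zero components contribute.
ds^2 = dx^2 + dy^2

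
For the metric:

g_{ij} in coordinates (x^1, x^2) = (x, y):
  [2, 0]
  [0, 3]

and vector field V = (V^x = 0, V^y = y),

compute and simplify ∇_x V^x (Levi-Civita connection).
All Christoffel symbols are zero.
∇_x V^x = ∂_x V^x + Γ^x_{x j} V^j
  = (0) + (0)(0) + (0)(y)
  = 0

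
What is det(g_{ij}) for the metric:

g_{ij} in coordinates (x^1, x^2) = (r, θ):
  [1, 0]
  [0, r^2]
For a 2×2 metric: det(g) = g_{11}·g_{22} - g_{12}·g_{21}
= (1)·(r^2) - (0)·(0)
= r^2 - 0
det(g) = r^2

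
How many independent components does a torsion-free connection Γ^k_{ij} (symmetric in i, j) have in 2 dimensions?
Γ^k_{ij} has n choices for the upper index and n(n+1)/2 independent symmetric lower index pairs.
Total = 2 × 2×3/2 = 2 × 3 = 6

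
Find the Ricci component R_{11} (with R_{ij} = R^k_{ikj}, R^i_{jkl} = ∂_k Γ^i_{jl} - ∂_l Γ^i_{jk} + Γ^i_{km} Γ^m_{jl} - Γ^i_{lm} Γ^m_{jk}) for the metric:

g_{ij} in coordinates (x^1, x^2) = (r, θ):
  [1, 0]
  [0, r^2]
Non-zero Christoffel symbols (Γ^k_{ij} = Γ^k_{ji}):
Γ^r_{θ θ} = -r
Γ^θ_{r θ} = 1/r
R^r_{r r r} = 0 (a repeated index in an antisymmetric pair)
R^θ_{r θ r} = ∂_θ Γ^θ_{r r} - ∂_r Γ^θ_{r θ} + Γ^θ_{θ m} Γ^m_{r r} - Γ^θ_{r m} Γ^m_{r θ}
  = (0) - (-1/r^2) + (0) - (1/r^2) = 0
R_{rr} = R^r_{r r r} + R^θ_{r θ r} = (0) + (0) = 0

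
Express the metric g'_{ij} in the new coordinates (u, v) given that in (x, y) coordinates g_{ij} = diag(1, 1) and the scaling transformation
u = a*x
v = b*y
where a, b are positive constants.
Invert the transformation: x = u/a, y = v/b
g'_{ij} = (∂x^k/∂x'^i)(∂x^l/∂x'^j) g_{kl}; with g_{kl} = δ_{kl} this is Σ_k (∂x^k/∂x'^i)(∂x^k/∂x'^j).
Jacobian: ∂x/∂u = 1/a, ∂x/∂v = 0, ∂y/∂u = 0, ∂y/∂v = 1/b
g'_{uu} = (1/a)(1/a) + (0)(0) = 1/a^2
g'_{uv} = (1/a)(0) + (0)(1/b) = 0
g'_{vv} = (0)(0) + (1/b)(1/b) = 1/b^2
g'_{ij} = diag(1/a^2, 1/b^2)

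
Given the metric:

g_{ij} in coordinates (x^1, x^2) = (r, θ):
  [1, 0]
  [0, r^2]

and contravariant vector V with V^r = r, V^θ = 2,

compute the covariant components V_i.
V_i = g_{ij} V^j:
V_r = (1)(r) + (0)(2) = r
V_θ = (0)(r) + (r^2)(2) = 2*r^2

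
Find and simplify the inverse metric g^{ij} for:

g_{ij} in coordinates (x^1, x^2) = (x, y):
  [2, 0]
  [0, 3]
The metric is diagonal, so g^{ij} is diagonal with entries 1/g_{ii}: diag(1/2, 1/3).
g^{ij}:
  [1/2, 0]
  [0, 1/3]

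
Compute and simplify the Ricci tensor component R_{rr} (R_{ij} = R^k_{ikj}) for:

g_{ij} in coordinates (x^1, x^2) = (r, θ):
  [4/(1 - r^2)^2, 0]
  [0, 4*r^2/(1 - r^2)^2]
Non-zero Christoffel symbols (Γ^k_{ij} = Γ^k_{ji}):
Γ^r_{r r} = 2*r/(1 - r^2)
Γ^r_{θ θ} = (r^3 + r)/(r^2 - 1)
Γ^θ_{r θ} = (-r^2 - 1)/(r^3 - r)
R^r_{r r r} = 0 (a repeated index in an antisymmetric pair)
R^θ_{r θ r} = ∂_θ Γ^θ_{r r} - ∂_r Γ^θ_{r θ} + Γ^θ_{θ m} Γ^m_{r r} - Γ^θ_{r m} Γ^m_{r θ}
  = (0) - ((r^4 + 4*r^2 - 1)/(r^3 - r)^2) + (2*(r^2 + 1)/(r^2 - 1)^2) - ((r^2 + 1)^2/(r^3 - r)^2) = -4/(r^2 - 1)^2
R_{rr} = R^r_{r r r} + R^θ_{r θ r} = (0) + (-4/(r^2 - 1)^2) = -4/(r^2 - 1)^2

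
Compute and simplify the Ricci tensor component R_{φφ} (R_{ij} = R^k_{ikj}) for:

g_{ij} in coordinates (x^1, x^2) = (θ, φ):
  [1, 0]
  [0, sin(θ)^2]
Non-zero Christoffel symbols (Γ^k_{ij} = Γ^k_{ji}):
Γ^θ_{φ φ} = -sin(2*θ)/2
Γ^φ_{θ φ} = 1/tan(θ)
R^θ_{φ θ φ} = ∂_θ Γ^θ_{φ φ} - ∂_φ Γ^θ_{φ θ} + Γ^θ_{θ m} Γ^m_{φ φ} - Γ^θ_{φ m} Γ^m_{φ θ}
  = (-cos(2*θ)) - (0) + (0) - (-cos(θ)^2) = sin(θ)^2
R^φ_{φ φ φ} = 0 (a repeated index in an antisymmetric pair)
R_{φφ} = R^θ_{φ θ φ} + R^φ_{φ φ φ} = (sin(θ)^2) + (0) = sin(θ)^2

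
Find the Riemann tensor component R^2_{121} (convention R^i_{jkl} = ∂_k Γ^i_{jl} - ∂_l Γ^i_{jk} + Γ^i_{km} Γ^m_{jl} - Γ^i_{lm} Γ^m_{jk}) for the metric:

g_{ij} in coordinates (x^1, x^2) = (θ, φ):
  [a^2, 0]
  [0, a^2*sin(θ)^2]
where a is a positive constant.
Non-zero Christoffel symbols (Γ^k_{ij} = Γ^k_{ji}):
Γ^θ_{φ φ} = -sin(2*θ)/2
Γ^φ_{θ φ} = 1/tan(θ)
R^φ_{θ φ θ} = ∂_φ Γ^φ_{θ θ} - ∂_θ Γ^φ_{θ φ} + Γ^φ_{φ m} Γ^m_{θ θ} - Γ^φ_{θ m} Γ^m_{θ φ}
  = (0) - (-1/sin(θ)^2) + (0) - (1/tan(θ)^2) = 1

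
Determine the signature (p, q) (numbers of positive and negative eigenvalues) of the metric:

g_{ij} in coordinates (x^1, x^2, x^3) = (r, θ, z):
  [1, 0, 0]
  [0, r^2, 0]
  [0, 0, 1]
The metric is diagonal, so its eigenvalues are the diagonal entries: 1, r^2, 1 (at a generic point, where coordinate-dependent entries are positive).
3 positive, 0 negative.
(3, 0) - Riemannian (positive definite)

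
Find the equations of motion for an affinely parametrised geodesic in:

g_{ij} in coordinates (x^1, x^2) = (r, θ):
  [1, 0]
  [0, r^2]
Geodesic equation: d^2x^k/dλ^2 + Γ^k_{ij} (dx^i/dλ)(dx^j/dλ) = 0.
Non-zero Christoffel symbols:
Γ^r_{θ θ} = -r
Γ^θ_{r θ} = 1/r
Substituting (the symmetric pair Γ^k_{ij}, Γ^k_{ji} combines into a factor 2):
d^2r/dλ^2 - r (dθ/dλ)^2 = 0
d^2θ/dλ^2 + (2/r) (dr/dλ)(dθ/dλ) = 0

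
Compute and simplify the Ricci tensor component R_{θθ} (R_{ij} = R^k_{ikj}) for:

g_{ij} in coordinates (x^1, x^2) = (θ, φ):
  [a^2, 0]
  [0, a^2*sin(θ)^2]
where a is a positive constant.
Non-zero Christoffel symbols (Γ^k_{ij} = Γ^k_{ji}):
Γ^θ_{φ φ} = -sin(2*θ)/2
Γ^φ_{θ φ} = 1/tan(θ)
R^θ_{θ θ θ} = 0 (a repeated index in an antisymmetric pair)
R^φ_{θ φ θ} = ∂_φ Γ^φ_{θ θ} - ∂_θ Γ^φ_{θ φ} + Γ^φ_{φ m} Γ^m_{θ θ} - Γ^φ_{θ m} Γ^m_{θ φ}
  = (0) - (-1/sin(θ)^2) + (0) - (1/tan(θ)^2) = 1
R_{θθ} = R^θ_{θ θ θ} + R^φ_{θ φ θ} = (0) + (1) = 1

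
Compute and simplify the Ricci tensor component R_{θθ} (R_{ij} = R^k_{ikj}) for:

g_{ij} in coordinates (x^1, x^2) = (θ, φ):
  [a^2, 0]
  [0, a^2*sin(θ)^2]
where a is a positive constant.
Non-zero Christoffel symbols (Γ^k_{ij} = Γ^k_{ji}):
Γ^θ_{φ φ} = -sin(2*θ)/2
Γ^φ_{θ φ} = 1/tan(θ)
R^θ_{θ θ θ} = 0 (a repeated index in an antisymmetric pair)
R^φ_{θ φ θ} = ∂_φ Γ^φ_{θ θ} - ∂_θ Γ^φ_{θ φ} + Γ^φ_{φ m} Γ^m_{θ θ} - Γ^φ_{θ m} Γ^m_{θ φ}
  = (0) - (-1/sin(θ)^2) + (0) - (1/tan(θ)^2) = 1
R_{θθ} = R^θ_{θ θ θ} + R^φ_{θ φ θ} = (0) + (1) = 1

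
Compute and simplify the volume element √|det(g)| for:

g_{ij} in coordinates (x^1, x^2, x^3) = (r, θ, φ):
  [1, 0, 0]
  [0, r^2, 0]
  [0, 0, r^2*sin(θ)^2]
det(g) = r^4*sin(θ)^2
√|det(g)| = r^2*sin(θ) (taking 0 < θ < π so that |sin(θ)| = sin(θ))
Volume element: dV = r^2*sin(θ) dr dθ dφ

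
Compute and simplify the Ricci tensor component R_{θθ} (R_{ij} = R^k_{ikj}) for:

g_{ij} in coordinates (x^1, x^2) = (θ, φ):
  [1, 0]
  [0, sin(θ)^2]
Non-zero Christoffel symbols (Γ^k_{ij} = Γ^k_{ji}):
Γ^θ_{φ φ} = -sin(2*θ)/2
Γ^φ_{θ φ} = 1/tan(θ)
R^θ_{θ θ θ} = 0 (a repeated index in an antisymmetric pair)
R^φ_{θ φ θ} = ∂_φ Γ^φ_{θ θ} - ∂_θ Γ^φ_{θ φ} + Γ^φ_{φ m} Γ^m_{θ θ} - Γ^φ_{θ m} Γ^m_{θ φ}
  = (0) - (-1/sin(θ)^2) + (0) - (1/tan(θ)^2) = 1
R_{θθ} = R^θ_{θ θ θ} + R^φ_{θ φ θ} = (0) + (1) = 1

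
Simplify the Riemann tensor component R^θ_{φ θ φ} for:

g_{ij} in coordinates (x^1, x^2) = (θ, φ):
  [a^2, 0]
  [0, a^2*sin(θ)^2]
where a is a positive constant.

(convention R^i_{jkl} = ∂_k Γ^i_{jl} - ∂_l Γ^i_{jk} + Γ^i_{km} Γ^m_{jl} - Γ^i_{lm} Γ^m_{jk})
Non-zero Christoffel symbols (Γ^k_{ij} = Γ^k_{ji}):
Γ^θ_{φ φ} = -sin(2*θ)/2
Γ^φ_{θ φ} = 1/tan(θ)
R^θ_{φ θ φ} = ∂_θ Γ^θ_{φ φ} - ∂_φ Γ^θ_{φ θ} + Γ^θ_{θ m} Γ^m_{φ φ} - Γ^θ_{φ m} Γ^m_{φ θ}
  = (-cos(2*θ)) - (0) + (0) - (-cos(θ)^2) = sin(θ)^2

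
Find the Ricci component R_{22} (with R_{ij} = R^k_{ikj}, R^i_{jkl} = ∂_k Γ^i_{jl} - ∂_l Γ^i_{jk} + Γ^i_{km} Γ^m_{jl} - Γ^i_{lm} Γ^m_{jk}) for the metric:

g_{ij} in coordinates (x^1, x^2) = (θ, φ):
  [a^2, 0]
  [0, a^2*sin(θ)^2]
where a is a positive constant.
Non-zero Christoffel symbols (Γ^k_{ij} = Γ^k_{ji}):
Γ^θ_{φ φ} = -sin(2*θ)/2
Γ^φ_{θ φ} = 1/tan(θ)
R^θ_{φ θ φ} = ∂_θ Γ^θ_{φ φ} - ∂_φ Γ^θ_{φ θ} + Γ^θ_{θ m} Γ^m_{φ φ} - Γ^θ_{φ m} Γ^m_{φ θ}
  = (-cos(2*θ)) - (0) + (0) - (-cos(θ)^2) = sin(θ)^2
R^φ_{φ φ φ} = 0 (a repeated index in an antisymmetric pair)
R_{φφ} = R^θ_{φ θ φ} + R^φ_{φ φ φ} = (sin(θ)^2) + (0) = sin(θ)^2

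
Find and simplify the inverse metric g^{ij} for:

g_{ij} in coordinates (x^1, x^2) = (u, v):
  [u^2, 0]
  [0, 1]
The metric is diagonal, so g^{ij} is diagonal with entries 1/g_{ii}: diag(1/(u^2), 1).
g^{ij}:
  [1/u^2, 0]
  [0, 1]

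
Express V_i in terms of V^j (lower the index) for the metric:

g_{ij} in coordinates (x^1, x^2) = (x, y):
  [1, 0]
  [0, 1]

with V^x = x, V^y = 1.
V_i = g_{ij} V^j:
V_x = (1)(x) + (0)(1) = x
V_y = (0)(x) + (1)(1) = 1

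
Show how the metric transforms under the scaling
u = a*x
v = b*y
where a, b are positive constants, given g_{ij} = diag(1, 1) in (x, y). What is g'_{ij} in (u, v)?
Invert the transformation: x = u/a, y = v/b
g'_{ij} = (∂x^k/∂x'^i)(∂x^l/∂x'^j) g_{kl}; with g_{kl} = δ_{kl} this is Σ_k (∂x^k/∂x'^i)(∂x^k/∂x'^j).
Jacobian: ∂x/∂u = 1/a, ∂x/∂v = 0, ∂y/∂u = 0, ∂y/∂v = 1/b
g'_{uu} = (1/a)(1/a) + (0)(0) = 1/a^2
g'_{uv} = (1/a)(0) + (0)(1/b) = 0
g'_{vv} = (0)(0) + (1/b)(1/b) = 1/b^2
g'_{ij} = diag(1/a^2, 1/b^2)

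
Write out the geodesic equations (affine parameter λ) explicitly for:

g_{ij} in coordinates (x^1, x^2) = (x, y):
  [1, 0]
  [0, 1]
Geodesic equation: d^2x^k/dλ^2 + Γ^k_{ij} (dx^i/dλ)(dx^j/dλ) = 0.
All Christoffel symbols vanish, so the geodesics are straight lines:
d^2x/dλ^2 = 0
d^2y/dλ^2 = 0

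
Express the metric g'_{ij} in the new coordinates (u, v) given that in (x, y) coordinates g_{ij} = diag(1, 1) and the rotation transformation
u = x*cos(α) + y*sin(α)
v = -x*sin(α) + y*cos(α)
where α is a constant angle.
Invert the transformation: x = u*cos(α) - v*sin(α), y = u*sin(α) + v*cos(α)
g'_{ij} = (∂x^k/∂x'^i)(∂x^l/∂x'^j) g_{kl}; with g_{kl} = δ_{kl} this is Σ_k (∂x^k/∂x'^i)(∂x^k/∂x'^j).
Jacobian: ∂x/∂u = cos(α), ∂x/∂v = -sin(α), ∂y/∂u = sin(α), ∂y/∂v = cos(α)
g'_{uu} = (cos(α))(cos(α)) + (sin(α))(sin(α)) = 1
g'_{uv} = (cos(α))(-sin(α)) + (sin(α))(cos(α)) = 0
g'_{vv} = (-sin(α))(-sin(α)) + (cos(α))(cos(α)) = 1
g'_{ij} = diag(1, 1)
The Euclidean metric is invariant under rotations.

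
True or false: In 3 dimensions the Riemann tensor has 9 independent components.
n^2(n^2-1)/12 = 9·8/12 = 6 independent components for n = 3.
False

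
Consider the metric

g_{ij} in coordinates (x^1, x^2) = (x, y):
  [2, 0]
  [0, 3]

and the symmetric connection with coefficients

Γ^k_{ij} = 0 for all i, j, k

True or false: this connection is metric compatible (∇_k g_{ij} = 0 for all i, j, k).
Using ∇_k g_{ij} = ∂_k g_{ij} - Γ^m_{ki} g_{mj} - Γ^m_{kj} g_{im}:
e.g. ∇_x g_{xy} = (0) - (0) - (0) = 0
Every component ∇_k g_{ij} vanishes: the connection is metric compatible.
True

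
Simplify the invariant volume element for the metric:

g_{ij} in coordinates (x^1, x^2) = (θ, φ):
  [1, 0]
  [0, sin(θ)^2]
det(g) = sin(θ)^2
√|det(g)| = sin(θ) (taking 0 < θ < π so that |sin(θ)| = sin(θ))
Volume element: dV = sin(θ) dθ dφ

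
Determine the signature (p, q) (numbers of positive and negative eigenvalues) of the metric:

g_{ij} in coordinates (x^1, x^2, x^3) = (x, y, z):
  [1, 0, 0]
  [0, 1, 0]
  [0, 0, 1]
The metric is diagonal, so its eigenvalues are the diagonal entries: 1, 1, 1 (at a generic point, where coordinate-dependent entries are positive).
3 positive, 0 negative.
(3, 0) - Riemannian (positive definite)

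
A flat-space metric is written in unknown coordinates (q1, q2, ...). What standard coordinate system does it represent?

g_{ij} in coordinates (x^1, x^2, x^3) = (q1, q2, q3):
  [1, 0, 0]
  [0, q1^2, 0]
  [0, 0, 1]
The line element ds^2 = dq1^2 + q1^2 dq2^2 + dq3^2 is dr^2 + r^2 dθ^2 + dz^2 with q1 = r, q2 = θ, q3 = z.
cylindrical coordinates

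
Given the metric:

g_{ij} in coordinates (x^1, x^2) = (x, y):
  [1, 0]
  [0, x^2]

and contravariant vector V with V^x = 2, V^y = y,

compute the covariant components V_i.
V_i = g_{ij} V^j:
V_x = (1)(2) + (0)(y) = 2
V_y = (0)(2) + (x^2)(y) = x^2*y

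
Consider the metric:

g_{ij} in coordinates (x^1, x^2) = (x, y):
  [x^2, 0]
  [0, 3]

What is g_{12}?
With x^1 = x, x^2 = y, g_{12} = g_{xy} is the row-1, column-2 entry of the matrix.
g_{12} = 0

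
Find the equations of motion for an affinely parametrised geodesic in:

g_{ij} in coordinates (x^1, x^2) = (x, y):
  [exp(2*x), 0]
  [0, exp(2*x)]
Geodesic equation: d^2x^k/dλ^2 + Γ^k_{ij} (dx^i/dλ)(dx^j/dλ) = 0.
Non-zero Christoffel symbols:
Γ^x_{x x} = 1
Γ^x_{y y} = -1
Γ^y_{x y} = 1
Substituting (the symmetric pair Γ^k_{ij}, Γ^k_{ji} combines into a factor 2):
d^2x/dλ^2 + (dx/dλ)^2 - (dy/dλ)^2 = 0
d^2y/dλ^2 + 2 (dx/dλ)(dy/dλ) = 0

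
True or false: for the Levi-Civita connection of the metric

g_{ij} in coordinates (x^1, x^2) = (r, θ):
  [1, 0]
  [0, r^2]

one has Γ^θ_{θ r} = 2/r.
Γ^θ_{θ r} = (1/2) g^{θθ} (∂_θ g_{θr} + ∂_r g_{θθ} - ∂_θ g_{θr}) = (1/2)(1/r^2)((0) + (2*r) - (0)) = 1/r
This differs from the proposed value 2/r.
False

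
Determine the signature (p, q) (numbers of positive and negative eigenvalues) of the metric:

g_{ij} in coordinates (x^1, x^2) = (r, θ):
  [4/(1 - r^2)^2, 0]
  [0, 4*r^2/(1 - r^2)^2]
The metric is diagonal, so its eigenvalues are the diagonal entries: 4/(1 - r^2)^2, 4*r^2/(1 - r^2)^2 (at a generic point, where coordinate-dependent entries are positive).
2 positive, 0 negative.
(2, 0) - Riemannian (positive definite)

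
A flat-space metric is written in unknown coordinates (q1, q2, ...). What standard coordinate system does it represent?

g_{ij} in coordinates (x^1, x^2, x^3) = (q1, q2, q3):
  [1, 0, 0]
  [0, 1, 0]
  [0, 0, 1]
All components are constant and the metric is the identity, i.e. orthonormal rectilinear coordinates.
Cartesian (3D) coordinates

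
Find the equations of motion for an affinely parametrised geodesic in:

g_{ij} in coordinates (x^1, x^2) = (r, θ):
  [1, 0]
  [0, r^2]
Geodesic equation: d^2x^k/dλ^2 + Γ^k_{ij} (dx^i/dλ)(dx^j/dλ) = 0.
Non-zero Christoffel symbols:
Γ^r_{θ θ} = -r
Γ^θ_{r θ} = 1/r
Substituting (the symmetric pair Γ^k_{ij}, Γ^k_{ji} combines into a factor 2):
d^2r/dλ^2 - r (dθ/dλ)^2 = 0
d^2θ/dλ^2 + (2/r) (dr/dλ)(dθ/dλ) = 0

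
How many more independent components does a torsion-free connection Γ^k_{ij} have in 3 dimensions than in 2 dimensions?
Independent components in n dimensions: n × n(n+1)/2 = n^2(n+1)/2.
3D: 3 × 6 = 18
2D: 2 × 3 = 6
Difference = 18 - 6 = 12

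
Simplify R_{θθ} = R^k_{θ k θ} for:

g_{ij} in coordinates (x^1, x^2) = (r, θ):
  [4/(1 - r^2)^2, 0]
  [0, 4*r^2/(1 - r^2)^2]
Non-zero Christoffel symbols (Γ^k_{ij} = Γ^k_{ji}):
Γ^r_{r r} = 2*r/(1 - r^2)
Γ^r_{θ θ} = (r^3 + r)/(r^2 - 1)
Γ^θ_{r θ} = (-r^2 - 1)/(r^3 - r)
R^r_{θ r θ} = ∂_r Γ^r_{θ θ} - ∂_θ Γ^r_{θ r} + Γ^r_{r m} Γ^m_{θ θ} - Γ^r_{θ m} Γ^m_{θ r}
  = ((r^4 - 4*r^2 - 1)/(r^2 - 1)^2) - (0) + (-2*r^2*(r^2 + 1)/(r^2 - 1)^2) - (-(r^2 + 1)^2/(r^2 - 1)^2) = -4*r^2/(r^2 - 1)^2
R^θ_{θ θ θ} = 0 (a repeated index in an antisymmetric pair)
R_{θθ} = R^r_{θ r θ} + R^θ_{θ θ θ} = (-4*r^2/(r^2 - 1)^2) + (0) = -4*r^2/(r^2 - 1)^2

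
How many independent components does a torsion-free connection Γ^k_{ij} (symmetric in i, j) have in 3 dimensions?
Γ^k_{ij} has n choices for the upper index and n(n+1)/2 independent symmetric lower index pairs.
Total = 3 × 3×4/2 = 3 × 6 = 18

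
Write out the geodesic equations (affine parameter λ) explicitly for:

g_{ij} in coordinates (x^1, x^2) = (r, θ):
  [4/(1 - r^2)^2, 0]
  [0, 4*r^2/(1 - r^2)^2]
Geodesic equation: d^2x^k/dλ^2 + Γ^k_{ij} (dx^i/dλ)(dx^j/dλ) = 0.
Non-zero Christoffel symbols:
Γ^r_{r r} = 2*r/(1 - r^2)
Γ^r_{θ θ} = (r^3 + r)/(r^2 - 1)
Γ^θ_{r θ} = (-r^2 - 1)/(r^3 - r)
Substituting (the symmetric pair Γ^k_{ij}, Γ^k_{ji} combines into a factor 2):
d^2r/dλ^2 + (2*r/(1 - r^2)) (dr/dλ)^2 + ((r^3 + r)/(r^2 - 1)) (dθ/dλ)^2 = 0
d^2θ/dλ^2 + ((-2*r^2 - 2)/(r^3 - r)) (dr/dλ)(dθ/dλ) = 0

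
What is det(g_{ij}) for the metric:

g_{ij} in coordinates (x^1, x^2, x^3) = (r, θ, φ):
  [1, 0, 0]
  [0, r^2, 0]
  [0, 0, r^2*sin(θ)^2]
Diagonal metric: det(g) = g_{11}·g_{22}·g_{33}
= (1)·(r^2)·(r^2*sin(θ)^2)
det(g) = r^4*sin(θ)^2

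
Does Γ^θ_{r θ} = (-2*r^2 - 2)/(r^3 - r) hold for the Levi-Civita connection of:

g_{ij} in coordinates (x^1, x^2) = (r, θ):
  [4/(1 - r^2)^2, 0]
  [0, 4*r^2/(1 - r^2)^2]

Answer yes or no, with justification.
Γ^θ_{r θ} = (1/2) g^{θθ} (∂_r g_{θθ} + ∂_θ g_{θr} - ∂_θ g_{rθ}) = (1/2)((1 - r^2)^2/(4*r^2))((-8*(r^3 + r)/(r^2 - 1)^3) + (0) - (0)) = (-r^2 - 1)/(r^3 - r)
This differs from the proposed value (-2*r^2 - 2)/(r^3 - r).
No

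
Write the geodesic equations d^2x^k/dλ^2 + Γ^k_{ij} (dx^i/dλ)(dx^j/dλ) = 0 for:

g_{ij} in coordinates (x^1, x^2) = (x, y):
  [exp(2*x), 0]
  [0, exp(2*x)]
Geodesic equation: d^2x^k/dλ^2 + Γ^k_{ij} (dx^i/dλ)(dx^j/dλ) = 0.
Non-zero Christoffel symbols:
Γ^x_{x x} = 1
Γ^x_{y y} = -1
Γ^y_{x y} = 1
Substituting (the symmetric pair Γ^k_{ij}, Γ^k_{ji} combines into a factor 2):
d^2x/dλ^2 + (dx/dλ)^2 - (dy/dλ)^2 = 0
d^2y/dλ^2 + 2 (dx/dλ)(dy/dλ) = 0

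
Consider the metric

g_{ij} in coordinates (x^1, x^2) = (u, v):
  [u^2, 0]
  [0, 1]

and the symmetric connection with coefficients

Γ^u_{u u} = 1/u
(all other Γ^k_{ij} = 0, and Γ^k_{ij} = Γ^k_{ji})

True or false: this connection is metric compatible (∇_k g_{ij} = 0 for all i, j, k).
Using ∇_k g_{ij} = ∂_k g_{ij} - Γ^m_{ki} g_{mj} - Γ^m_{kj} g_{im}:
e.g. ∇_u g_{uu} = (2*u) - (u) - (u) = 0
Every component ∇_k g_{ij} vanishes: the connection is metric compatible.
True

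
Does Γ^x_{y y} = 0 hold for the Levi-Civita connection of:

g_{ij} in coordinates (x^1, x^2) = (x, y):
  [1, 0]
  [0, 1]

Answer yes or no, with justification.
Γ^x_{y y} = (1/2) g^{xx} (∂_y g_{xy} + ∂_y g_{xy} - ∂_x g_{yy}) = (1/2)(1)((0) + (0) - (0)) = 0
This equals the proposed value 0.
Yes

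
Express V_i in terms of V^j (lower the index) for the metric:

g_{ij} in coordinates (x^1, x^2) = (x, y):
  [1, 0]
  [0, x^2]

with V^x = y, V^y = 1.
V_i = g_{ij} V^j:
V_x = (1)(y) + (0)(1) = y
V_y = (0)(y) + (x^2)(1) = x^2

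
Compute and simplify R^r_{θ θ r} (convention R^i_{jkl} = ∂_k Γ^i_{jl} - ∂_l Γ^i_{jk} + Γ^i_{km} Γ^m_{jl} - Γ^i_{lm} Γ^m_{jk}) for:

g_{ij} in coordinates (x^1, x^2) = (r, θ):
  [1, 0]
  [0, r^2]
Non-zero Christoffel symbols (Γ^k_{ij} = Γ^k_{ji}):
Γ^r_{θ θ} = -r
Γ^θ_{r θ} = 1/r
R^r_{θ θ r} = ∂_θ Γ^r_{θ r} - ∂_r Γ^r_{θ θ} + Γ^r_{θ m} Γ^m_{θ r} - Γ^r_{r m} Γ^m_{θ θ}
  = (0) - (-1) + (-1) - (0) = 0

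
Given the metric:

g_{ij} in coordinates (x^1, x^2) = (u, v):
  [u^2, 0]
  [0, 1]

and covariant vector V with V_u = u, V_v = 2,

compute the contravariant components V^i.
Inverse metric (diagonal): g^{uu} = 1/u^2, g^{vv} = 1
V^i = g^{ij} V_j:
V^u = (1/u^2)(u) + (0)(2) = 1/u
V^v = (0)(u) + (1)(2) = 2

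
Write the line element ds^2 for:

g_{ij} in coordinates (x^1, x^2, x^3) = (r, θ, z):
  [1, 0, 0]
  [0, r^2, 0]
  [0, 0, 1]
ds^2 = g_{ij} dx^i dx^j; only the non-zero components contribute.
ds^2 = dr^2 + r^2 dθ^2 + dz^2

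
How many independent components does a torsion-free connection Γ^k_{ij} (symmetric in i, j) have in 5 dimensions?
Γ^k_{ij} has n choices for the upper index and n(n+1)/2 independent symmetric lower index pairs.
Total = 5 × 5×6/2 = 5 × 15 = 75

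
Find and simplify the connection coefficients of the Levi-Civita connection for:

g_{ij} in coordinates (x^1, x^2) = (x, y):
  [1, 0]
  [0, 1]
Using Γ^k_{ij} = (1/2) g^{km} (∂_i g_{mj} + ∂_j g_{mi} - ∂_m g_{ij}); the metric is diagonal, so only the m = k term contributes.
Every metric component is constant, so all ∂_m g_{ij} = 0 and every Christoffel symbol vanishes.
All Christoffel symbols are zero.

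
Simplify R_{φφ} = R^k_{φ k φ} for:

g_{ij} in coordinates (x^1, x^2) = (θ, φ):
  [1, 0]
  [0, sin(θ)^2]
Non-zero Christoffel symbols (Γ^k_{ij} = Γ^k_{ji}):
Γ^θ_{φ φ} = -sin(2*θ)/2
Γ^φ_{θ φ} = 1/tan(θ)
R^θ_{φ θ φ} = ∂_θ Γ^θ_{φ φ} - ∂_φ Γ^θ_{φ θ} + Γ^θ_{θ m} Γ^m_{φ φ} - Γ^θ_{φ m} Γ^m_{φ θ}
  = (-cos(2*θ)) - (0) + (0) - (-cos(θ)^2) = sin(θ)^2
R^φ_{φ φ φ} = 0 (a repeated index in an antisymmetric pair)
R_{φφ} = R^θ_{φ θ φ} + R^φ_{φ φ φ} = (sin(θ)^2) + (0) = sin(θ)^2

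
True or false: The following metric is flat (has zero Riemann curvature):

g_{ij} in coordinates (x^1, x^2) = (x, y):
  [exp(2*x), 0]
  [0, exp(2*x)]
Non-zero Christoffel symbols:
Γ^x_{x x} = 1
Γ^x_{y y} = -1
Γ^y_{x y} = 1
Ricci tensor: R_{xx} = 0, R_{xy} = 0, R_{yy} = 0
All R_{ij} vanish; in 2 dimensions the Riemann tensor is fully determined by the Ricci tensor, so R^i_{jkl} = 0: the metric is flat (curvilinear coordinates on flat space).
True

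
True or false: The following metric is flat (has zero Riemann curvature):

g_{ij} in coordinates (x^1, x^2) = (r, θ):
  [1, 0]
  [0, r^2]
Non-zero Christoffel symbols:
Γ^r_{θ θ} = -r
Γ^θ_{r θ} = 1/r
Ricci tensor: R_{rr} = 0, R_{rθ} = 0, R_{θθ} = 0
All R_{ij} vanish; in 2 dimensions the Riemann tensor is fully determined by the Ricci tensor, so R^i_{jkl} = 0: the metric is flat (curvilinear coordinates on flat space).
True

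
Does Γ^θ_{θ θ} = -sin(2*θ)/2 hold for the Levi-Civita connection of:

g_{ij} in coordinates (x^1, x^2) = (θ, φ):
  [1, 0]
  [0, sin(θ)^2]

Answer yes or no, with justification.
Γ^θ_{θ θ} = (1/2) g^{θθ} (∂_θ g_{θθ} + ∂_θ g_{θθ} - ∂_θ g_{θθ}) = (1/2)(1)((0) + (0) - (0)) = 0
This differs from the proposed value -sin(2*θ)/2.
No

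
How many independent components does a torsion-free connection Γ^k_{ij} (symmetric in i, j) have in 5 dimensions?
Γ^k_{ij} has n choices for the upper index and n(n+1)/2 independent symmetric lower index pairs.
Total = 5 × 5×6/2 = 5 × 15 = 75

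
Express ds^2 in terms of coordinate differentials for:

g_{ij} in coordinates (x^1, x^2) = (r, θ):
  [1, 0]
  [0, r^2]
ds^2 = g_{ij} dx^i dx^j; only the non-zero components contribute.
ds^2 = dr^2 + r^2 dθ^2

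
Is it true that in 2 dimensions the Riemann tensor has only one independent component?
The number of independent components is n^2(n^2-1)/12 = 4·3/12 = 1 for n = 2 (e.g. R_{1212}).
Yes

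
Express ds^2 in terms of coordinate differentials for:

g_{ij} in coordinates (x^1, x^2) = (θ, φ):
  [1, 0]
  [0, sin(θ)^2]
ds^2 = g_{ij} dx^i dx^j; only the non-zero components contribute.
ds^2 = dθ^2 + sin(θ)^2 dφ^2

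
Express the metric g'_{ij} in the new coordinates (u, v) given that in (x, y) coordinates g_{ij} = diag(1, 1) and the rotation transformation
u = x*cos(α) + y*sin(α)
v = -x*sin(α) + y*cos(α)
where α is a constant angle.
Invert the transformation: x = u*cos(α) - v*sin(α), y = u*sin(α) + v*cos(α)
g'_{ij} = (∂x^k/∂x'^i)(∂x^l/∂x'^j) g_{kl}; with g_{kl} = δ_{kl} this is Σ_k (∂x^k/∂x'^i)(∂x^k/∂x'^j).
Jacobian: ∂x/∂u = cos(α), ∂x/∂v = -sin(α), ∂y/∂u = sin(α), ∂y/∂v = cos(α)
g'_{uu} = (cos(α))(cos(α)) + (sin(α))(sin(α)) = 1
g'_{uv} = (cos(α))(-sin(α)) + (sin(α))(cos(α)) = 0
g'_{vv} = (-sin(α))(-sin(α)) + (cos(α))(cos(α)) = 1
g'_{ij} = diag(1, 1)
The Euclidean metric is invariant under rotations.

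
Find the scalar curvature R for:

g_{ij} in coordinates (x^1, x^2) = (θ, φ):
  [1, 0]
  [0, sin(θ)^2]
Non-zero Christoffel symbols (Γ^k_{ij} = Γ^k_{ji}):
Γ^θ_{φ φ} = -sin(2*θ)/2
Γ^φ_{θ φ} = 1/tan(θ)
Ricci tensor (R_{ij} = R^k_{ikj}): R_{θθ} = 1, R_{θφ} = 0, R_{φφ} = sin(θ)^2
Inverse metric: g^{θθ} = 1, g^{φφ} = 1/sin(θ)^2
R = g^{ij} R_{ij} = (1)(1) + (1/sin(θ)^2)(sin(θ)^2) = 2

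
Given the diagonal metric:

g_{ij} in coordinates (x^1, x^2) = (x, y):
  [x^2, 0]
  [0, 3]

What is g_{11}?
With x^1 = x, x^2 = y, g_{11} = g_{xx} is the row-1, column-1 entry of the matrix.
g_{11} = x^2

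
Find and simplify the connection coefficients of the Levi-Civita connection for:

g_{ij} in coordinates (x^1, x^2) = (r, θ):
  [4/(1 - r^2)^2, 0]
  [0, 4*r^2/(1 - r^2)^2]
Using Γ^k_{ij} = (1/2) g^{km} (∂_i g_{mj} + ∂_j g_{mi} - ∂_m g_{ij}); the metric is diagonal, so only the m = k term contributes.
Non-zero symbols (using the symmetry Γ^k_{ij} = Γ^k_{ji}):
Γ^r_{r r} = (1/2) g^{rr} (∂_r g_{rr} + ∂_r g_{rr} - ∂_r g_{rr}) = (1/2)((1 - r^2)^2/4)((16*r/(1 - r^2)^3) + (16*r/(1 - r^2)^3) - (16*r/(1 - r^2)^3)) = 2*r/(1 - r^2)
Γ^r_{θ θ} = (1/2) g^{rr} (∂_θ g_{rθ} + ∂_θ g_{rθ} - ∂_r g_{θθ}) = (1/2)((1 - r^2)^2/4)((0) + (0) - (-8*(r^3 + r)/(r^2 - 1)^3)) = (r^3 + r)/(r^2 - 1)
Γ^θ_{r θ} = (1/2) g^{θθ} (∂_r g_{θθ} + ∂_θ g_{θr} - ∂_θ g_{rθ}) = (1/2)((1 - r^2)^2/(4*r^2))((-8*(r^3 + r)/(r^2 - 1)^3) + (0) - (0)) = (-r^2 - 1)/(r^3 - r)
All other Christoffel symbols are zero.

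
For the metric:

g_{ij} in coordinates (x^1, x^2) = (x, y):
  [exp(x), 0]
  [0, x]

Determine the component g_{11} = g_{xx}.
With x^1 = x, x^2 = y, g_{11} = g_{xx} is the row-1, column-1 entry of the matrix.
g_{11} = exp(x)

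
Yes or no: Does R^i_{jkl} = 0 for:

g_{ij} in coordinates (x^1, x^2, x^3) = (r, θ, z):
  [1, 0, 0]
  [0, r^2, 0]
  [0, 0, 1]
Non-zero Christoffel symbols:
Γ^r_{θ θ} = -r
Γ^θ_{r θ} = 1/r
Ricci tensor: R_{rr} = 0, R_{rθ} = 0, R_{rz} = 0, R_{θθ} = 0, R_{θz} = 0, R_{zz} = 0
All R_{ij} vanish; in 3 dimensions the Riemann tensor is fully determined by the Ricci tensor, so R^i_{jkl} = 0: the metric is flat (curvilinear coordinates on flat space).
Yes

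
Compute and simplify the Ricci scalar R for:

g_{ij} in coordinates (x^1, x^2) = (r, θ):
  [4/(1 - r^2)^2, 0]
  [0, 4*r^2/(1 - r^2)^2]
Non-zero Christoffel symbols (Γ^k_{ij} = Γ^k_{ji}):
Γ^r_{r r} = 2*r/(1 - r^2)
Γ^r_{θ θ} = (r^3 + r)/(r^2 - 1)
Γ^θ_{r θ} = (-r^2 - 1)/(r^3 - r)
Ricci tensor (R_{ij} = R^k_{ikj}): R_{rr} = -4/(r^2 - 1)^2, R_{rθ} = 0, R_{θθ} = -4*r^2/(r^2 - 1)^2
Inverse metric: g^{rr} = (1 - r^2)^2/4, g^{θθ} = (1 - r^2)^2/(4*r^2)
R = g^{ij} R_{ij} = ((1 - r^2)^2/4)(-4/(r^2 - 1)^2) + ((1 - r^2)^2/(4*r^2))(-4*r^2/(r^2 - 1)^2) = -2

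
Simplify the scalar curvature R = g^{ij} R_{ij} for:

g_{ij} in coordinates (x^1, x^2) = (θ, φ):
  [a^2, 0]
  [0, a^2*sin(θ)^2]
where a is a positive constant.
Non-zero Christoffel symbols (Γ^k_{ij} = Γ^k_{ji}):
Γ^θ_{φ φ} = -sin(2*θ)/2
Γ^φ_{θ φ} = 1/tan(θ)
Ricci tensor (R_{ij} = R^k_{ikj}): R_{θθ} = 1, R_{θφ} = 0, R_{φφ} = sin(θ)^2
Inverse metric: g^{θθ} = 1/a^2, g^{φφ} = 1/(a^2*sin(θ)^2)
R = g^{ij} R_{ij} = (1/a^2)(1) + (1/(a^2*sin(θ)^2))(sin(θ)^2) = 2/a^2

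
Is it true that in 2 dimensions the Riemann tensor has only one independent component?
The number of independent components is n^2(n^2-1)/12 = 4·3/12 = 1 for n = 2 (e.g. R_{1212}).
Yes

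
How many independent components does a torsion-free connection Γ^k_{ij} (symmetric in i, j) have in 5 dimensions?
Γ^k_{ij} has n choices for the upper index and n(n+1)/2 independent symmetric lower index pairs.
Total = 5 × 5×6/2 = 5 × 15 = 75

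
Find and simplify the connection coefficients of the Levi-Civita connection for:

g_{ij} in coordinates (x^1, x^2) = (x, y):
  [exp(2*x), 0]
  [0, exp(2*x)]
Using Γ^k_{ij} = (1/2) g^{km} (∂_i g_{mj} + ∂_j g_{mi} - ∂_m g_{ij}); the metric is diagonal, so only the m = k term contributes.
Non-zero symbols (using the symmetry Γ^k_{ij} = Γ^k_{ji}):
Γ^x_{x x} = (1/2) g^{xx} (∂_x g_{xx} + ∂_x g_{xx} - ∂_x g_{xx}) = (1/2)(exp(-2*x))((2*exp(2*x)) + (2*exp(2*x)) - (2*exp(2*x))) = 1
Γ^x_{y y} = (1/2) g^{xx} (∂_y g_{xy} + ∂_y g_{xy} - ∂_x g_{yy}) = (1/2)(exp(-2*x))((0) + (0) - (2*exp(2*x))) = -1
Γ^y_{x y} = (1/2) g^{yy} (∂_x g_{yy} + ∂_y g_{yx} - ∂_y g_{xy}) = (1/2)(exp(-2*x))((2*exp(2*x)) + (0) - (0)) = 1
All other Christoffel symbols are zero.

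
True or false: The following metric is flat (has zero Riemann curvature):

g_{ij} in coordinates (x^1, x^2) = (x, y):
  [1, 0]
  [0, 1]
All metric components are constant, so every Christoffel symbol vanishes and R^i_{jkl} = 0.
True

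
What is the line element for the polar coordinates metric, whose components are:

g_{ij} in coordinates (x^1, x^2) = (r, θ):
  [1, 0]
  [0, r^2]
ds^2 = g_{ij} dx^i dx^j; only the non-zero components contribute.
ds^2 = dr^2 + r^2 dθ^2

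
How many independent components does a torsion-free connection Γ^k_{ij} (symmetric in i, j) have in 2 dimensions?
Γ^k_{ij} has n choices for the upper index and n(n+1)/2 independent symmetric lower index pairs.
Total = 2 × 2×3/2 = 2 × 3 = 6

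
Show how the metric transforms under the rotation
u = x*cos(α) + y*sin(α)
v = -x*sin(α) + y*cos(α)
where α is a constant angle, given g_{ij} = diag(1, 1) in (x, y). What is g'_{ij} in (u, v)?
Invert the transformation: x = u*cos(α) - v*sin(α), y = u*sin(α) + v*cos(α)
g'_{ij} = (∂x^k/∂x'^i)(∂x^l/∂x'^j) g_{kl}; with g_{kl} = δ_{kl} this is Σ_k (∂x^k/∂x'^i)(∂x^k/∂x'^j).
Jacobian: ∂x/∂u = cos(α), ∂x/∂v = -sin(α), ∂y/∂u = sin(α), ∂y/∂v = cos(α)
g'_{uu} = (cos(α))(cos(α)) + (sin(α))(sin(α)) = 1
g'_{uv} = (cos(α))(-sin(α)) + (sin(α))(cos(α)) = 0
g'_{vv} = (-sin(α))(-sin(α)) + (cos(α))(cos(α)) = 1
g'_{ij} = diag(1, 1)
The Euclidean metric is invariant under rotations.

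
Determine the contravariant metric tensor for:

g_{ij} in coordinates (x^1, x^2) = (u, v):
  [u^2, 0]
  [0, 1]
The metric is diagonal, so g^{ij} is diagonal with entries 1/g_{ii}: diag(1/(u^2), 1).
g^{ij}:
  [1/u^2, 0]
  [0, 1]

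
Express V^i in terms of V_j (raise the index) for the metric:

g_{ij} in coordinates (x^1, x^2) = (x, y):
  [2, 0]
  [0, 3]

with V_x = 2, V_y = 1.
Inverse metric (diagonal): g^{xx} = 1/2, g^{yy} = 1/3
V^i = g^{ij} V_j:
V^x = (1/2)(2) + (0)(1) = 1
V^y = (0)(2) + (1/3)(1) = 1/3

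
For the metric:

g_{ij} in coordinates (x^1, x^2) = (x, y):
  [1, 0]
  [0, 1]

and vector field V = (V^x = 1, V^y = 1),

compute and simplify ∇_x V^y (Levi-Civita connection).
All Christoffel symbols are zero.
∇_x V^y = ∂_x V^y + Γ^y_{x j} V^j
  = (0) + (0)(1) + (0)(1)
  = 0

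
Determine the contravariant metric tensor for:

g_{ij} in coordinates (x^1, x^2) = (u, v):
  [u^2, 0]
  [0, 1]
The metric is diagonal, so g^{ij} is diagonal with entries 1/g_{ii}: diag(1/(u^2), 1).
g^{ij}:
  [1/u^2, 0]
  [0, 1]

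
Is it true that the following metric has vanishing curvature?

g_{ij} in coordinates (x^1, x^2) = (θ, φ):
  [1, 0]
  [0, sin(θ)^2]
Non-zero Christoffel symbols:
Γ^θ_{φ φ} = -sin(2*θ)/2
Γ^φ_{θ φ} = 1/tan(θ)
Ricci tensor: R_{θθ} = 1, R_{θφ} = 0, R_{φφ} = sin(θ)^2
The Ricci tensor is non-zero, so the Riemann tensor is non-zero: not flat.
No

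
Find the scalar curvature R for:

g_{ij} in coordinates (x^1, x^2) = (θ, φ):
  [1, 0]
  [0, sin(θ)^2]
Non-zero Christoffel symbols (Γ^k_{ij} = Γ^k_{ji}):
Γ^θ_{φ φ} = -sin(2*θ)/2
Γ^φ_{θ φ} = 1/tan(θ)
Ricci tensor (R_{ij} = R^k_{ikj}): R_{θθ} = 1, R_{θφ} = 0, R_{φφ} = sin(θ)^2
Inverse metric: g^{θθ} = 1, g^{φφ} = 1/sin(θ)^2
R = g^{ij} R_{ij} = (1)(1) + (1/sin(θ)^2)(sin(θ)^2) = 2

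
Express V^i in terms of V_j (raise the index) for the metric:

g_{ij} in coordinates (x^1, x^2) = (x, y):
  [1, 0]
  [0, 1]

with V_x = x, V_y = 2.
Inverse metric (diagonal): g^{xx} = 1, g^{yy} = 1
V^i = g^{ij} V_j:
V^x = (1)(x) + (0)(2) = x
V^y = (0)(x) + (1)(2) = 2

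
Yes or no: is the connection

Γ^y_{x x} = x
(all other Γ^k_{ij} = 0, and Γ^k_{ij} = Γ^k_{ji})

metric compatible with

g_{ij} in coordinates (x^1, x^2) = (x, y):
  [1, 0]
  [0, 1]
Using ∇_k g_{ij} = ∂_k g_{ij} - Γ^m_{ki} g_{mj} - Γ^m_{kj} g_{im}:
∇_x g_{xy} = (0) - (x) - (0) = -x ≠ 0
So the connection is not metric compatible (it is not the Levi-Civita connection).
No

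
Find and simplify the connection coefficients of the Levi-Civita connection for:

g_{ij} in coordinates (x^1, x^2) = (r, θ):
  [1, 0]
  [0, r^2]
Using Γ^k_{ij} = (1/2) g^{km} (∂_i g_{mj} + ∂_j g_{mi} - ∂_m g_{ij}); the metric is diagonal, so only the m = k term contributes.
Non-zero symbols (using the symmetry Γ^k_{ij} = Γ^k_{ji}):
Γ^r_{θ θ} = (1/2) g^{rr} (∂_θ g_{rθ} + ∂_θ g_{rθ} - ∂_r g_{θθ}) = (1/2)(1)((0) + (0) - (2*r)) = -r
Γ^θ_{r θ} = (1/2) g^{θθ} (∂_r g_{θθ} + ∂_θ g_{θr} - ∂_θ g_{rθ}) = (1/2)(1/r^2)((2*r) + (0) - (0)) = 1/r
All other Christoffel symbols are zero.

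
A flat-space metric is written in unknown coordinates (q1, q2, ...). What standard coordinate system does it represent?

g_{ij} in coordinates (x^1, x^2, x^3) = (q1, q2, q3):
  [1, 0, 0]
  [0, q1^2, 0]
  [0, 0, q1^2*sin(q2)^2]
The line element ds^2 = dq1^2 + q1^2 dq2^2 + q1^2 sin(q2)^2 dq3^2 is dr^2 + r^2 dθ^2 + r^2 sin(θ)^2 dφ^2 with q1 = r, q2 = θ, q3 = φ.
spherical coordinates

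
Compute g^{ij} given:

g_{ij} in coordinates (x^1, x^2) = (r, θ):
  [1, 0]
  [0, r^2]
The metric is diagonal, so g^{ij} is diagonal with entries 1/g_{ii}: diag(1, 1/(r^2)).
g^{ij}:
  [1, 0]
  [0, 1/r^2]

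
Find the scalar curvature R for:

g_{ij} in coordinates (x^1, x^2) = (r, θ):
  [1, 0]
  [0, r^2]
Non-zero Christoffel symbols (Γ^k_{ij} = Γ^k_{ji}):
Γ^r_{θ θ} = -r
Γ^θ_{r θ} = 1/r
Ricci tensor (R_{ij} = R^k_{ikj}): R_{rr} = 0, R_{rθ} = 0, R_{θθ} = 0
Inverse metric: g^{rr} = 1, g^{θθ} = 1/r^2
R = g^{ij} R_{ij} = (1)(0) + (1/r^2)(0) = 0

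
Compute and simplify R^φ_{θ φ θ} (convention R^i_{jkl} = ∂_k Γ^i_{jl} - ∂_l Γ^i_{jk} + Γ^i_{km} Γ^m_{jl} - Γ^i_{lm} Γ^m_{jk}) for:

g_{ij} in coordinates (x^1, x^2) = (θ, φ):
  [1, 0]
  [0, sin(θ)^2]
Non-zero Christoffel symbols (Γ^k_{ij} = Γ^k_{ji}):
Γ^θ_{φ φ} = -sin(2*θ)/2
Γ^φ_{θ φ} = 1/tan(θ)
R^φ_{θ φ θ} = ∂_φ Γ^φ_{θ θ} - ∂_θ Γ^φ_{θ φ} + Γ^φ_{φ m} Γ^m_{θ θ} - Γ^φ_{θ m} Γ^m_{θ φ}
  = (0) - (-1/sin(θ)^2) + (0) - (1/tan(θ)^2) = 1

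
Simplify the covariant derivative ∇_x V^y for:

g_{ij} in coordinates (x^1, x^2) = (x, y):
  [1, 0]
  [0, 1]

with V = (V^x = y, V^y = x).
All Christoffel symbols are zero.
∇_x V^y = ∂_x V^y + Γ^y_{x j} V^j
  = (1) + (0)(y) + (0)(x)
  = 1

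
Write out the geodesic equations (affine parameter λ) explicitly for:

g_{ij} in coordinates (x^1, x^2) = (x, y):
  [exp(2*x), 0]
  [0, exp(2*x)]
Geodesic equation: d^2x^k/dλ^2 + Γ^k_{ij} (dx^i/dλ)(dx^j/dλ) = 0.
Non-zero Christoffel symbols:
Γ^x_{x x} = 1
Γ^x_{y y} = -1
Γ^y_{x y} = 1
Substituting (the symmetric pair Γ^k_{ij}, Γ^k_{ji} combines into a factor 2):
d^2x/dλ^2 + (dx/dλ)^2 - (dy/dλ)^2 = 0
d^2y/dλ^2 + 2 (dx/dλ)(dy/dλ) = 0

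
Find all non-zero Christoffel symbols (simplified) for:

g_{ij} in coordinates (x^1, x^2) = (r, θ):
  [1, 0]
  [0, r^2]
Using Γ^k_{ij} = (1/2) g^{km} (∂_i g_{mj} + ∂_j g_{mi} - ∂_m g_{ij}); the metric is diagonal, so only the m = k term contributes.
Non-zero symbols (using the symmetry Γ^k_{ij} = Γ^k_{ji}):
Γ^r_{θ θ} = (1/2) g^{rr} (∂_θ g_{rθ} + ∂_θ g_{rθ} - ∂_r g_{θθ}) = (1/2)(1)((0) + (0) - (2*r)) = -r
Γ^θ_{r θ} = (1/2) g^{θθ} (∂_r g_{θθ} + ∂_θ g_{θr} - ∂_θ g_{rθ}) = (1/2)(1/r^2)((2*r) + (0) - (0)) = 1/r
All other Christoffel symbols are zero.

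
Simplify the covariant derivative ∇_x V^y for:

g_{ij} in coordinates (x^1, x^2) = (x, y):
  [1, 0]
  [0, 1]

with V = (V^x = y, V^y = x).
All Christoffel symbols are zero.
∇_x V^y = ∂_x V^y + Γ^y_{x j} V^j
  = (1) + (0)(y) + (0)(x)
  = 1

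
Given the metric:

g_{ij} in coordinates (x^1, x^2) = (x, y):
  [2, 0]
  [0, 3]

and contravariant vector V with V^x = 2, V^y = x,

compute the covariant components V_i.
V_i = g_{ij} V^j:
V_x = (2)(2) + (0)(x) = 4
V_y = (0)(2) + (3)(x) = 3*x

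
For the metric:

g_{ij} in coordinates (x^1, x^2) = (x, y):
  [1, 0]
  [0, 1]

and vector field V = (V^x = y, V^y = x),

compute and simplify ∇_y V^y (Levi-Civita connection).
All Christoffel symbols are zero.
∇_y V^y = ∂_y V^y + Γ^y_{y j} V^j
  = (0) + (0)(y) + (0)(x)
  = 0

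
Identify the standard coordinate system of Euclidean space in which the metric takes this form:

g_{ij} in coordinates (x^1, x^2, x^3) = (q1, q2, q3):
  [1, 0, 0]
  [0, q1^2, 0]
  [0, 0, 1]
The line element ds^2 = dq1^2 + q1^2 dq2^2 + dq3^2 is dr^2 + r^2 dθ^2 + dz^2 with q1 = r, q2 = θ, q3 = z.
cylindrical coordinates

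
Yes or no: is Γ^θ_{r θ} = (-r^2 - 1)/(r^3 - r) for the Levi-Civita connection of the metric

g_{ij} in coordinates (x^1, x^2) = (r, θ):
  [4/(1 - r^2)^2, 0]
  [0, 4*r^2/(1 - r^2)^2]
Γ^θ_{r θ} = (1/2) g^{θθ} (∂_r g_{θθ} + ∂_θ g_{θr} - ∂_θ g_{rθ}) = (1/2)((1 - r^2)^2/(4*r^2))((-8*(r^3 + r)/(r^2 - 1)^3) + (0) - (0)) = (-r^2 - 1)/(r^3 - r)
This equals the proposed value (-r^2 - 1)/(r^3 - r).
Yes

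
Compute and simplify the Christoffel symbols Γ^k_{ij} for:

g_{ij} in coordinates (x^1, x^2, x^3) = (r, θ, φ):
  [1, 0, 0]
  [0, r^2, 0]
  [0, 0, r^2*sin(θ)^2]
Using Γ^k_{ij} = (1/2) g^{km} (∂_i g_{mj} + ∂_j g_{mi} - ∂_m g_{ij}); the metric is diagonal, so only the m = k term contributes.
Non-zero symbols (using the symmetry Γ^k_{ij} = Γ^k_{ji}):
Γ^r_{θ θ} = (1/2) g^{rr} (∂_θ g_{rθ} + ∂_θ g_{rθ} - ∂_r g_{θθ}) = (1/2)(1)((0) + (0) - (2*r)) = -r
Γ^r_{φ φ} = (1/2) g^{rr} (∂_φ g_{rφ} + ∂_φ g_{rφ} - ∂_r g_{φφ}) = (1/2)(1)((0) + (0) - (2*r*sin(θ)^2)) = -r*sin(θ)^2
Γ^θ_{r θ} = (1/2) g^{θθ} (∂_r g_{θθ} + ∂_θ g_{θr} - ∂_θ g_{rθ}) = (1/2)(1/r^2)((2*r) + (0) - (0)) = 1/r
Γ^θ_{φ φ} = (1/2) g^{θθ} (∂_φ g_{θφ} + ∂_φ g_{θφ} - ∂_θ g_{φφ}) = (1/2)(1/r^2)((0) + (0) - (r^2*sin(2*θ))) = -sin(2*θ)/2
Γ^φ_{r φ} = (1/2) g^{φφ} (∂_r g_{φφ} + ∂_φ g_{φr} - ∂_φ g_{rφ}) = (1/2)(1/(r^2*sin(θ)^2))((2*r*sin(θ)^2) + (0) - (0)) = 1/r
Γ^φ_{θ φ} = (1/2) g^{φφ} (∂_θ g_{φφ} + ∂_φ g_{φθ} - ∂_φ g_{θφ}) = (1/2)(1/(r^2*sin(θ)^2))((r^2*sin(2*θ)) + (0) - (0)) = 1/tan(θ)
All other Christoffel symbols are zero.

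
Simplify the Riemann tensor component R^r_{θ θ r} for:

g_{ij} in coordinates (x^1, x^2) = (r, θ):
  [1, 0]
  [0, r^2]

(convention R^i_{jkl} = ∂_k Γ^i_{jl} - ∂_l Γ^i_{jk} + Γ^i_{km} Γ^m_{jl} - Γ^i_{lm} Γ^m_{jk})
Non-zero Christoffel symbols (Γ^k_{ij} = Γ^k_{ji}):
Γ^r_{θ θ} = -r
Γ^θ_{r θ} = 1/r
R^r_{θ θ r} = ∂_θ Γ^r_{θ r} - ∂_r Γ^r_{θ θ} + Γ^r_{θ m} Γ^m_{θ r} - Γ^r_{r m} Γ^m_{θ θ}
  = (0) - (-1) + (-1) - (0) = 0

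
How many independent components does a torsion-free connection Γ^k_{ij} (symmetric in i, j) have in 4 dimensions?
Γ^k_{ij} has n choices for the upper index and n(n+1)/2 independent symmetric lower index pairs.
Total = 4 × 4×5/2 = 4 × 10 = 40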